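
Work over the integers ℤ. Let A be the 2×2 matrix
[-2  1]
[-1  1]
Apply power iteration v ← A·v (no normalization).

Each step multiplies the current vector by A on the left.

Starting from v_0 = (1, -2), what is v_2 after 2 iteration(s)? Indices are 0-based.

v_2 = (5, 1)

v_0 = (1, -2).
v_1 = A·v_0 = (-4, -3).
v_2 = A·v_1 = (5, 1).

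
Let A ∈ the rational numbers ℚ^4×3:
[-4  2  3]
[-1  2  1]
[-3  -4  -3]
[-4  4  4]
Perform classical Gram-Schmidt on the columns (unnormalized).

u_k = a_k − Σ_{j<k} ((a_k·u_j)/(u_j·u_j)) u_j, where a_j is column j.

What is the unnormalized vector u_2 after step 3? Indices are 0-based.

Step 1: u_0 = a_0 = (-4, -1, -3, -4).
Step 2: u_1 = a_1 − (-1/3)·u_0 = (2/3, 5/3, -5, 8/3).
Step 3: u_2 = a_2 − (-10/21)·u_0 − (44/53)·u_1 = (201/371, -319/371, -103/371, -44/371).

u_2 = (201/371, -319/371, -103/371, -44/371)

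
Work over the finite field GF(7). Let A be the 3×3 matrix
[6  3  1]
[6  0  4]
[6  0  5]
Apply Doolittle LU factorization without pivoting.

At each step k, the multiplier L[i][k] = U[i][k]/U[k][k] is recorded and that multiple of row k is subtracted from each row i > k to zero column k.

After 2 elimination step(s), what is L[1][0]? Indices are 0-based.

L[1][0] = 1

Step 1: pivot at (0,0) is 6.
  row1 ← row1 − (1)·row0  ⇒  L[1][0]=1, U row1=(0, 4, 3)
  row2 ← row2 − (1)·row0  ⇒  L[2][0]=1, U row2=(0, 4, 4)
Step 2: pivot at (1,1) is 4.
  row2 ← row2 − (1)·row1  ⇒  L[2][1]=1, U row2=(0, 0, 1)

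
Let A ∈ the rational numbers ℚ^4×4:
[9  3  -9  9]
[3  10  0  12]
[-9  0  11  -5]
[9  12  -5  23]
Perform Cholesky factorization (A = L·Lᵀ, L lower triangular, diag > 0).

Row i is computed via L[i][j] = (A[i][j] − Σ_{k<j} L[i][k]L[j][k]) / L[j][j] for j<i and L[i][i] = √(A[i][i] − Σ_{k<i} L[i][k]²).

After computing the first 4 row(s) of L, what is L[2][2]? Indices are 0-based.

L[2][2] = 1

Step 1: L[0][0] = √(9) = 3.
  L[1][0] = (3) / L[0][0] = 1.
Step 2: L[1][1] = √(9) = 3.
  L[2][0] = (-9) / L[0][0] = -3.
  L[2][1] = (3) / L[1][1] = 1.
Step 3: L[2][2] = √(1) = 1.
  L[3][0] = (9) / L[0][0] = 3.
  L[3][1] = (9) / L[1][1] = 3.
  L[3][2] = (1) / L[2][2] = 1.
Step 4: L[3][3] = √(4) = 2.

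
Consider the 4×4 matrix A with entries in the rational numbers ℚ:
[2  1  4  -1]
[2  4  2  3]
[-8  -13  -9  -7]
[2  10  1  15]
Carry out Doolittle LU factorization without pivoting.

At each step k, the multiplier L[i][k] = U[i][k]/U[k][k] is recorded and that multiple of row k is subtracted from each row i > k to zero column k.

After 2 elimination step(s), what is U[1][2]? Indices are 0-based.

Step 1: pivot at (0,0) is 2.
  row1 ← row1 − (1)·row0  ⇒  L[1][0]=1, U row1=(0, 3, -2, 4)
  row2 ← row2 − (-4)·row0  ⇒  L[2][0]=-4, U row2=(0, -9, 7, -11)
  row3 ← row3 − (1)·row0  ⇒  L[3][0]=1, U row3=(0, 9, -3, 16)
Step 2: pivot at (1,1) is 3.
  row2 ← row2 − (-3)·row1  ⇒  L[2][1]=-3, U row2=(0, 0, 1, 1)
  row3 ← row3 − (3)·row1  ⇒  L[3][1]=3, U row3=(0, 0, 3, 4)

U[1][2] = -2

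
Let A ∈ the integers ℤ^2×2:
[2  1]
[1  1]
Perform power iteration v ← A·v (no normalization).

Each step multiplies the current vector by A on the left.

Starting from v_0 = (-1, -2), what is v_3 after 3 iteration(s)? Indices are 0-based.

v_0 = (-1, -2).
v_1 = A·v_0 = (-4, -3).
v_2 = A·v_1 = (-11, -7).
v_3 = A·v_2 = (-29, -18).

v_3 = (-29, -18)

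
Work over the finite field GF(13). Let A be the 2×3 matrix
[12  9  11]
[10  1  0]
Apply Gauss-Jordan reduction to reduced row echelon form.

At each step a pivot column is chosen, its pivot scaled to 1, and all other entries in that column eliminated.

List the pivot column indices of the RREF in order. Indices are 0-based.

pivot(0,0)=12: scale R0 → (1, 4, 2)
  clear (1,0): R1 −= (10)R0 → (0, 0, 6)
col 1: no nonzero at/below row 1; advance.
pivot(1,2)=6: scale R1 → (0, 0, 1)
  clear (0,2): R0 −= (2)R1 → (1, 4, 0)

pivot columns: 0, 2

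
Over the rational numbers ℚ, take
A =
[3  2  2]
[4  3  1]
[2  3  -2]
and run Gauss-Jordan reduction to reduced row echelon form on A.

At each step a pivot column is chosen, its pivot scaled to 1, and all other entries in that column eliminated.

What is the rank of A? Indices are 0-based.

rank = 3

[1] R0 /= 3  ⇒  (1, 2/3, 2/3)
     R1 -= 4·R0  ⇒  (0, 1/3, -5/3)
     R2 -= 2·R0  ⇒  (0, 5/3, -10/3)
[2] R1 /= 1/3  ⇒  (0, 1, -5)
     R0 -= 2/3·R1  ⇒  (1, 0, 4)
     R2 -= 5/3·R1  ⇒  (0, 0, 5)
[3] R2 /= 5  ⇒  (0, 0, 1)
     R0 -= 4·R2  ⇒  (1, 0, 0)
     R1 -= -5·R2  ⇒  (0, 1, 0)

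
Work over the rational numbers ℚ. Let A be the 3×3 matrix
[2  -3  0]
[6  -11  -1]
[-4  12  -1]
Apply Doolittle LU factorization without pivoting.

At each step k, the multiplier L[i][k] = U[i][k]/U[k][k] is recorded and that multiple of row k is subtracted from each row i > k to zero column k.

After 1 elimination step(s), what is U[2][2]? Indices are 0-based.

k=0: U[0][0]=2
  eliminate (1,0): mult=3, new row 1: (0, -2, -1); set L[1][0]=3
  eliminate (2,0): mult=-2, new row 2: (0, 6, -1); set L[2][0]=-2

U[2][2] = -1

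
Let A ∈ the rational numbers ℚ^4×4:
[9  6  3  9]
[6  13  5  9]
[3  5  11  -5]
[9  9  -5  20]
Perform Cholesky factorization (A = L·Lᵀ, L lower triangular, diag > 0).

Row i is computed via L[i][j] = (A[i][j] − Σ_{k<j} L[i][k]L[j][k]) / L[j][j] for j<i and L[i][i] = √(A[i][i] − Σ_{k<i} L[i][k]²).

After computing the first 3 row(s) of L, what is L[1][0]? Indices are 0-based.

Step 1: L[0][0] = √(9) = 3.
  L[1][0] = (6) / L[0][0] = 2.
Step 2: L[1][1] = √(9) = 3.
  L[2][0] = (3) / L[0][0] = 1.
  L[2][1] = (3) / L[1][1] = 1.
Step 3: L[2][2] = √(9) = 3.

L[1][0] = 2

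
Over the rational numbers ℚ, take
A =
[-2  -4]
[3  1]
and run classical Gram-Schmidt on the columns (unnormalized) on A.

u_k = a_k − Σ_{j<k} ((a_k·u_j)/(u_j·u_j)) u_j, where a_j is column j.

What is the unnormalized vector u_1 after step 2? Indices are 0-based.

Step 1: u_0 = a_0 = (-2, 3).
Step 2: u_1 = a_1 − (11/13)·u_0 = (-30/13, -20/13).

u_1 = (-30/13, -20/13)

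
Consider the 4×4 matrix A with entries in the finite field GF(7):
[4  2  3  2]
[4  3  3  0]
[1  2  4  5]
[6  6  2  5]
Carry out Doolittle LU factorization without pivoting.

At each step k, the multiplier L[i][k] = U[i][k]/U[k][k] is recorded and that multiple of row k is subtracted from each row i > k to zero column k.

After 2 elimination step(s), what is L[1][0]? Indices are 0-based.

Step 1: pivot at (0,0) is 4.
  row1 ← row1 − (1)·row0  ⇒  L[1][0]=1, U row1=(0, 1, 0, 5)
  row2 ← row2 − (2)·row0  ⇒  L[2][0]=2, U row2=(0, 5, 5, 1)
  row3 ← row3 − (5)·row0  ⇒  L[3][0]=5, U row3=(0, 3, 1, 2)
Step 2: pivot at (1,1) is 1.
  row2 ← row2 − (5)·row1  ⇒  L[2][1]=5, U row2=(0, 0, 5, 4)
  row3 ← row3 − (3)·row1  ⇒  L[3][1]=3, U row3=(0, 0, 1, 1)

L[1][0] = 1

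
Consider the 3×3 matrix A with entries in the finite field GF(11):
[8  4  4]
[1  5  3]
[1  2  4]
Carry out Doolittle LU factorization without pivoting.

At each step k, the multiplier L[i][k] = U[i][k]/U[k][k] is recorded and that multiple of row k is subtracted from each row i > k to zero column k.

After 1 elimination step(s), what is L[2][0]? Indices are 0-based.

L[2][0] = 7

Step 1: pivot at (0,0) is 8.
  row1 ← row1 − (7)·row0  ⇒  L[1][0]=7, U row1=(0, 10, 8)
  row2 ← row2 − (7)·row0  ⇒  L[2][0]=7, U row2=(0, 7, 9)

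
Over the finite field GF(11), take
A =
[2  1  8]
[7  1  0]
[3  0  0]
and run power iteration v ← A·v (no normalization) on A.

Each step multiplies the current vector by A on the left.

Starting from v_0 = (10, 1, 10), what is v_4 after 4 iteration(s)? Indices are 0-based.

v_0 = (10, 1, 10).
v_1 = A·v_0 = (2, 5, 8).
v_2 = A·v_1 = (7, 8, 6).
v_3 = A·v_2 = (4, 2, 10).
v_4 = A·v_3 = (2, 8, 1).

v_4 = (2, 8, 1)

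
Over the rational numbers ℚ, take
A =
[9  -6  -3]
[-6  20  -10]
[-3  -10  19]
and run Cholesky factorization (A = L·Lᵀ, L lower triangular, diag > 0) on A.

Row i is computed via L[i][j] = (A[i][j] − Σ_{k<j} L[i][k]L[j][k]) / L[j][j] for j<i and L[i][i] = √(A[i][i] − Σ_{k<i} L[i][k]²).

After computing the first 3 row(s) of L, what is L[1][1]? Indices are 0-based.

Step 1: L[0][0] = √(9) = 3.
  L[1][0] = (-6) / L[0][0] = -2.
Step 2: L[1][1] = √(16) = 4.
  L[2][0] = (-3) / L[0][0] = -1.
  L[2][1] = (-12) / L[1][1] = -3.
Step 3: L[2][2] = √(9) = 3.

L[1][1] = 4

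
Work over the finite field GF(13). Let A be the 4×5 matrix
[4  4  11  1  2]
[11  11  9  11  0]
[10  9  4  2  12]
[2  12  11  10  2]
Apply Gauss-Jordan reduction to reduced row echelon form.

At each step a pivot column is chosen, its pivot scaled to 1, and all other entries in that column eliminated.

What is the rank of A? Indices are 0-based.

rank = 4

step 1: normalize row 0 (÷4) = (1, 1, 6, 10, 7)
  row 1: subtract 11×row0 = (0, 0, 8, 5, 1)
  row 2: subtract 10×row0 = (0, 12, 9, 6, 7)
  row 3: subtract 2×row0 = (0, 10, 12, 3, 1)
step 2: exchange rows 1,2
step 2: normalize row 1 (÷12) = (0, 1, 4, 7, 6)
  row 0: subtract 1×row1 = (1, 0, 2, 3, 1)
  row 3: subtract 10×row1 = (0, 0, 11, 11, 6)
step 3: normalize row 2 (÷8) = (0, 0, 1, 12, 5)
  row 0: subtract 2×row2 = (1, 0, 0, 5, 4)
  row 1: subtract 4×row2 = (0, 1, 0, 11, 12)
  row 3: subtract 11×row2 = (0, 0, 0, 9, 3)
step 4: normalize row 3 (÷9) = (0, 0, 0, 1, 9)
  row 0: subtract 5×row3 = (1, 0, 0, 0, 11)
  row 1: subtract 11×row3 = (0, 1, 0, 0, 4)
  row 2: subtract 12×row3 = (0, 0, 1, 0, 1)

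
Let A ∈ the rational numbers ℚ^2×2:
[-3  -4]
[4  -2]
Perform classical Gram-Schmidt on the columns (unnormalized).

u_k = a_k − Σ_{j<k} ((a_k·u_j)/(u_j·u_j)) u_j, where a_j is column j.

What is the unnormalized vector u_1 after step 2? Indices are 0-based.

u_1 = (-88/25, -66/25)

Step 1: u_0 = a_0 = (-3, 4).
Step 2: u_1 = a_1 − (4/25)·u_0 = (-88/25, -66/25).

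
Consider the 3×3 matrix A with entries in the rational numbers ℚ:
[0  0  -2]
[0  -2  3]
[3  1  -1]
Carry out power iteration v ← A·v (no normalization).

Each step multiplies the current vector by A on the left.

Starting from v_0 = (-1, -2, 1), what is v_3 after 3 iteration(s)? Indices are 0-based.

v_3 = (-14, 85, -3)

v_0 = (-1, -2, 1).
v_1 = A·v_0 = (-2, 7, -6).
v_2 = A·v_1 = (12, -32, 7).
v_3 = A·v_2 = (-14, 85, -3).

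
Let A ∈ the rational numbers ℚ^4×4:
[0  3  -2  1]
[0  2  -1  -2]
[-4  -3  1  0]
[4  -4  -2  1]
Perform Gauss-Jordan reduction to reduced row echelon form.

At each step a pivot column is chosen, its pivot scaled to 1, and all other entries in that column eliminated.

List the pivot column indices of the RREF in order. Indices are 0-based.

pivot columns: 0, 1, 2, 3

step 1: exchange rows 0,2
step 1: normalize row 0 (÷-4) = (1, 3/4, -1/4, 0)
  row 3: subtract 4×row0 = (0, -7, -1, 1)
step 2: normalize row 1 (÷2) = (0, 1, -1/2, -1)
  row 0: subtract 3/4×row1 = (1, 0, 1/8, 3/4)
  row 2: subtract 3×row1 = (0, 0, -1/2, 4)
  row 3: subtract -7×row1 = (0, 0, -9/2, -6)
step 3: normalize row 2 (÷-1/2) = (0, 0, 1, -8)
  row 0: subtract 1/8×row2 = (1, 0, 0, 7/4)
  row 1: subtract -1/2×row2 = (0, 1, 0, -5)
  row 3: subtract -9/2×row2 = (0, 0, 0, -42)
step 4: normalize row 3 (÷-42) = (0, 0, 0, 1)
  row 0: subtract 7/4×row3 = (1, 0, 0, 0)
  row 1: subtract -5×row3 = (0, 1, 0, 0)
  row 2: subtract -8×row3 = (0, 0, 1, 0)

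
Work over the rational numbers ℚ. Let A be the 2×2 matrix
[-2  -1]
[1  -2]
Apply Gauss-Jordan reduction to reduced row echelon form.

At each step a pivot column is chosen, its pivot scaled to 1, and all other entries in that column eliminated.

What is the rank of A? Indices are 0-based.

[1] R0 /= -2  ⇒  (1, 1/2)
     R1 -= 1·R0  ⇒  (0, -5/2)
[2] R1 /= -5/2  ⇒  (0, 1)
     R0 -= 1/2·R1  ⇒  (1, 0)

rank = 2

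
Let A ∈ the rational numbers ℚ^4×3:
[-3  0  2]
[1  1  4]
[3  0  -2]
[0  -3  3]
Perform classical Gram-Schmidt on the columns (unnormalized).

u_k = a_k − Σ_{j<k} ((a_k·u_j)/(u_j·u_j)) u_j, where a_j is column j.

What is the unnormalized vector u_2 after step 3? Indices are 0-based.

Step 1: u_0 = a_0 = (-3, 1, 3, 0).
Step 2: u_1 = a_1 − (1/19)·u_0 = (3/19, 18/19, -3/19, -3).
Step 3: u_2 = a_2 − (-8/19)·u_0 − (-29/63)·u_1 = (17/21, 34/7, -17/21, 34/21).

u_2 = (17/21, 34/7, -17/21, 34/21)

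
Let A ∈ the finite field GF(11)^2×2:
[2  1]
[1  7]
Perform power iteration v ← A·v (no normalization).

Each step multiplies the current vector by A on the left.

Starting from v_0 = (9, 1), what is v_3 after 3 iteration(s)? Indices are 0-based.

v_3 = (8, 3)

v_0 = (9, 1).
v_1 = A·v_0 = (8, 5).
v_2 = A·v_1 = (10, 10).
v_3 = A·v_2 = (8, 3).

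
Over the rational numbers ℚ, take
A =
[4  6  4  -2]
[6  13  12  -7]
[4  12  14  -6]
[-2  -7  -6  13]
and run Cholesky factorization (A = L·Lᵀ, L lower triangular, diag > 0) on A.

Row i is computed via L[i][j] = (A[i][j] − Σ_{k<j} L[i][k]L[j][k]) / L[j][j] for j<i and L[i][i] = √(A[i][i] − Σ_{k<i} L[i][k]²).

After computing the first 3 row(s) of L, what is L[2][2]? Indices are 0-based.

L[2][2] = 1

Step 1: L[0][0] = √(4) = 2.
  L[1][0] = (6) / L[0][0] = 3.
Step 2: L[1][1] = √(4) = 2.
  L[2][0] = (4) / L[0][0] = 2.
  L[2][1] = (6) / L[1][1] = 3.
Step 3: L[2][2] = √(1) = 1.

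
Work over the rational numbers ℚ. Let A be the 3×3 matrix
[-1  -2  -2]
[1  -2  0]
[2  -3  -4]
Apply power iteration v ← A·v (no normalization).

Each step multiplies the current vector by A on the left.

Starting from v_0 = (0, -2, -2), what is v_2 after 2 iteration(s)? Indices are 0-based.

v_2 = (-44, 0, -52)

v_0 = (0, -2, -2).
v_1 = A·v_0 = (8, 4, 14).
v_2 = A·v_1 = (-44, 0, -52).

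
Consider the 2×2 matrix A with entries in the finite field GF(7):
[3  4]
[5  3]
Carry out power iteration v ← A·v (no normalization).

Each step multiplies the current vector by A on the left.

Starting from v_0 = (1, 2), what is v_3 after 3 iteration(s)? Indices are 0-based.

v_0 = (1, 2).
v_1 = A·v_0 = (4, 4).
v_2 = A·v_1 = (0, 4).
v_3 = A·v_2 = (2, 5).

v_3 = (2, 5)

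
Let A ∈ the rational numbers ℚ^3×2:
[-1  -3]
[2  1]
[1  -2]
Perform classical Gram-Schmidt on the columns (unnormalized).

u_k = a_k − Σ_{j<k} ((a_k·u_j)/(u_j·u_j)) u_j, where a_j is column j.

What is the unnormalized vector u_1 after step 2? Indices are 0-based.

u_1 = (-5/2, 0, -5/2)

Step 1: u_0 = a_0 = (-1, 2, 1).
Step 2: u_1 = a_1 − (1/2)·u_0 = (-5/2, 0, -5/2).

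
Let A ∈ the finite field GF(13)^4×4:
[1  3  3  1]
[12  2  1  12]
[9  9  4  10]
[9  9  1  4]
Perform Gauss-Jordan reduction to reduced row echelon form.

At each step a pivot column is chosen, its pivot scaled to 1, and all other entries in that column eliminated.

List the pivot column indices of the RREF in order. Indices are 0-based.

pivot columns: 0, 1, 2

[1] R0 /= 1  ⇒  (1, 3, 3, 1)
     R1 -= 12·R0  ⇒  (0, 5, 4, 0)
     R2 -= 9·R0  ⇒  (0, 8, 3, 1)
     R3 -= 9·R0  ⇒  (0, 8, 0, 8)
[2] R1 /= 5  ⇒  (0, 1, 6, 0)
     R0 -= 3·R1  ⇒  (1, 0, 11, 1)
     R2 -= 8·R1  ⇒  (0, 0, 7, 1)
     R3 -= 8·R1  ⇒  (0, 0, 4, 8)
[3] R2 /= 7  ⇒  (0, 0, 1, 2)
     R0 -= 11·R2  ⇒  (1, 0, 0, 5)
     R1 -= 6·R2  ⇒  (0, 1, 0, 1)
     R3 -= 4·R2  ⇒  (0, 0, 0, 0)
column 3 empty below row 3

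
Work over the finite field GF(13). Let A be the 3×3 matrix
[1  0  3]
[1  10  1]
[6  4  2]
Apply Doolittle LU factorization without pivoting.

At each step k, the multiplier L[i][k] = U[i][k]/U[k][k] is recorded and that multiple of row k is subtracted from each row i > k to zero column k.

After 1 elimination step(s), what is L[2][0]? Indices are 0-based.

Step 1: pivot at (0,0) is 1.
  row1 ← row1 − (1)·row0  ⇒  L[1][0]=1, U row1=(0, 10, 11)
  row2 ← row2 − (6)·row0  ⇒  L[2][0]=6, U row2=(0, 4, 10)

L[2][0] = 6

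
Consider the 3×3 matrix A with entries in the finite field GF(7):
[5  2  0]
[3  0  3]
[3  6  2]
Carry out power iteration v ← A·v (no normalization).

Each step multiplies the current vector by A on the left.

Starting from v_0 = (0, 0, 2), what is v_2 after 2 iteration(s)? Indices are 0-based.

v_2 = (5, 5, 2)

v_0 = (0, 0, 2).
v_1 = A·v_0 = (0, 6, 4).
v_2 = A·v_1 = (5, 5, 2).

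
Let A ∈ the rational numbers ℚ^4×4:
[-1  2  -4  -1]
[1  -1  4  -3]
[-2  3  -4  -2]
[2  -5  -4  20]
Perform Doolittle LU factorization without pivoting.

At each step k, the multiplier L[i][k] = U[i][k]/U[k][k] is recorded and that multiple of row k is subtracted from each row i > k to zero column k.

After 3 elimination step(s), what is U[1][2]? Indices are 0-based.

Step 1: pivot at (0,0) is -1.
  row1 ← row1 − (-1)·row0  ⇒  L[1][0]=-1, U row1=(0, 1, 0, -4)
  row2 ← row2 − (2)·row0  ⇒  L[2][0]=2, U row2=(0, -1, 4, 0)
  row3 ← row3 − (-2)·row0  ⇒  L[3][0]=-2, U row3=(0, -1, -12, 18)
Step 2: pivot at (1,1) is 1.
  row2 ← row2 − (-1)·row1  ⇒  L[2][1]=-1, U row2=(0, 0, 4, -4)
  row3 ← row3 − (-1)·row1  ⇒  L[3][1]=-1, U row3=(0, 0, -12, 14)
Step 3: pivot at (2,2) is 4.
  row3 ← row3 − (-3)·row2  ⇒  L[3][2]=-3, U row3=(0, 0, 0, 2)

U[1][2] = 0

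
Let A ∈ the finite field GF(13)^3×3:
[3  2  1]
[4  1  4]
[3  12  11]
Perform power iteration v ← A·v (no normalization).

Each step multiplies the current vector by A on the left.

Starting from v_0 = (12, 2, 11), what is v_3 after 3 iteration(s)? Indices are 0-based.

v_0 = (12, 2, 11).
v_1 = A·v_0 = (12, 3, 12).
v_2 = A·v_1 = (2, 8, 9).
v_3 = A·v_2 = (5, 0, 6).

v_3 = (5, 0, 6)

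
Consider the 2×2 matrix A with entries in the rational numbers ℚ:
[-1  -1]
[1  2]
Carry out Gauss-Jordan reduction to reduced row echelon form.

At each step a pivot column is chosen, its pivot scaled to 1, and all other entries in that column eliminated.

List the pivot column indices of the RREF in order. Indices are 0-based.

pivot columns: 0, 1

step 1: normalize row 0 (÷-1) = (1, 1)
  row 1: subtract 1×row0 = (0, 1)
step 2: normalize row 1 (÷1) = (0, 1)
  row 0: subtract 1×row1 = (1, 0)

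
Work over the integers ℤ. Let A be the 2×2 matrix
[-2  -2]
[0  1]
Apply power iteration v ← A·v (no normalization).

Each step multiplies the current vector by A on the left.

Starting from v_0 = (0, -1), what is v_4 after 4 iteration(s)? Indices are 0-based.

v_0 = (0, -1).
v_1 = A·v_0 = (2, -1).
v_2 = A·v_1 = (-2, -1).
v_3 = A·v_2 = (6, -1).
v_4 = A·v_3 = (-10, -1).

v_4 = (-10, -1)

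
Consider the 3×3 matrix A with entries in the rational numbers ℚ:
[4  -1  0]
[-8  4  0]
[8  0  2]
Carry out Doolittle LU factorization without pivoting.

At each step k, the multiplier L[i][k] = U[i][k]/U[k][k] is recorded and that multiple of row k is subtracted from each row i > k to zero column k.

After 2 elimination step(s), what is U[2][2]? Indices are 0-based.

[col 0] pivot 4
  R1 -= -2*R0 → (0, 2, 0)  (L[1][0] := -2)
  R2 -= 2*R0 → (0, 2, 2)  (L[2][0] := 2)
[col 1] pivot 2
  R2 -= 1*R1 → (0, 0, 2)  (L[2][1] := 1)

U[2][2] = 2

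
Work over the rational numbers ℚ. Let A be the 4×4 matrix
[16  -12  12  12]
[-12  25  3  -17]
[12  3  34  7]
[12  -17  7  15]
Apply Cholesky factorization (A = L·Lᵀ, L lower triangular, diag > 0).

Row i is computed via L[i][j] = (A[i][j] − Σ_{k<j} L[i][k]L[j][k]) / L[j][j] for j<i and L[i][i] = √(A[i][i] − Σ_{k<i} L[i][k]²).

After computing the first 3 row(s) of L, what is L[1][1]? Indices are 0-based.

L[1][1] = 4

Step 1: L[0][0] = √(16) = 4.
  L[1][0] = (-12) / L[0][0] = -3.
Step 2: L[1][1] = √(16) = 4.
  L[2][0] = (12) / L[0][0] = 3.
  L[2][1] = (12) / L[1][1] = 3.
Step 3: L[2][2] = √(16) = 4.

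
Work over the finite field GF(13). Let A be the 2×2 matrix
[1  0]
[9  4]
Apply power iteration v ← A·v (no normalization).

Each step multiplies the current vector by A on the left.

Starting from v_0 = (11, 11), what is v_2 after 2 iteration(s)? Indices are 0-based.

v_0 = (11, 11).
v_1 = A·v_0 = (11, 0).
v_2 = A·v_1 = (11, 8).

v_2 = (11, 8)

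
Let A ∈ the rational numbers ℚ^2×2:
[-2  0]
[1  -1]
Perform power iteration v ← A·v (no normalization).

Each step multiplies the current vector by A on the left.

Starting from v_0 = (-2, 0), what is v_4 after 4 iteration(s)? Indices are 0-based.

v_4 = (-32, 30)

v_0 = (-2, 0).
v_1 = A·v_0 = (4, -2).
v_2 = A·v_1 = (-8, 6).
v_3 = A·v_2 = (16, -14).
v_4 = A·v_3 = (-32, 30).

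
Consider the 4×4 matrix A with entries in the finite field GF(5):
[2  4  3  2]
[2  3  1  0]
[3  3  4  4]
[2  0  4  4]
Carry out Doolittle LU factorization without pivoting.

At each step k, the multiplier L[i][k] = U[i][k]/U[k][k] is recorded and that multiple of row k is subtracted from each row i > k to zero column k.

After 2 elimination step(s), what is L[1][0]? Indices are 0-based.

k=0: U[0][0]=2
  eliminate (1,0): mult=1, new row 1: (0, 4, 3, 3); set L[1][0]=1
  eliminate (2,0): mult=4, new row 2: (0, 2, 2, 1); set L[2][0]=4
  eliminate (3,0): mult=1, new row 3: (0, 1, 1, 2); set L[3][0]=1
k=1: U[1][1]=4
  eliminate (2,1): mult=3, new row 2: (0, 0, 3, 2); set L[2][1]=3
  eliminate (3,1): mult=4, new row 3: (0, 0, 4, 0); set L[3][1]=4

L[1][0] = 1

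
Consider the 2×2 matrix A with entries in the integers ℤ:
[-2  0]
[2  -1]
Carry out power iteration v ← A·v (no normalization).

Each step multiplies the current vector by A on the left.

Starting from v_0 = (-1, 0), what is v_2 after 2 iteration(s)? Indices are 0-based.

v_0 = (-1, 0).
v_1 = A·v_0 = (2, -2).
v_2 = A·v_1 = (-4, 6).

v_2 = (-4, 6)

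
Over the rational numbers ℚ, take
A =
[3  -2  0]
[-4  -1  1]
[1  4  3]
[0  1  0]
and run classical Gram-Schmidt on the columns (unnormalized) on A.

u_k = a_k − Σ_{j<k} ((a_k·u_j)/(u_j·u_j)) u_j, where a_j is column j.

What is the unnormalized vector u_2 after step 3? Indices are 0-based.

u_2 = (177/142, 85/71, 149/142, -36/71)

Step 1: u_0 = a_0 = (3, -4, 1, 0).
Step 2: u_1 = a_1 − (1/13)·u_0 = (-29/13, -9/13, 51/13, 1).
Step 3: u_2 = a_2 − (-1/26)·u_0 − (36/71)·u_1 = (177/142, 85/71, 149/142, -36/71).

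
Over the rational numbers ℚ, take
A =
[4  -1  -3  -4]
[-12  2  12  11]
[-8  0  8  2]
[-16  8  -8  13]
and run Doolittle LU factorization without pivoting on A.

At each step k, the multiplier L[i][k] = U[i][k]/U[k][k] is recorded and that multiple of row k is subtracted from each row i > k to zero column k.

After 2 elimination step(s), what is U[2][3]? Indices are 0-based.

U[2][3] = -4

k=0: U[0][0]=4
  eliminate (1,0): mult=-3, new row 1: (0, -1, 3, -1); set L[1][0]=-3
  eliminate (2,0): mult=-2, new row 2: (0, -2, 2, -6); set L[2][0]=-2
  eliminate (3,0): mult=-4, new row 3: (0, 4, -20, -3); set L[3][0]=-4
k=1: U[1][1]=-1
  eliminate (2,1): mult=2, new row 2: (0, 0, -4, -4); set L[2][1]=2
  eliminate (3,1): mult=-4, new row 3: (0, 0, -8, -7); set L[3][1]=-4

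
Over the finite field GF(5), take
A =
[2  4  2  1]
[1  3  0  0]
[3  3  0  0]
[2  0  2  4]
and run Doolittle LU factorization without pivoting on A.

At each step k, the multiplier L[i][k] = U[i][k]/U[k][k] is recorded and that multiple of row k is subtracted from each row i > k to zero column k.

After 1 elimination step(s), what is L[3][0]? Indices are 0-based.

L[3][0] = 1

k=0: U[0][0]=2
  eliminate (1,0): mult=3, new row 1: (0, 1, 4, 2); set L[1][0]=3
  eliminate (2,0): mult=4, new row 2: (0, 2, 2, 1); set L[2][0]=4
  eliminate (3,0): mult=1, new row 3: (0, 1, 0, 3); set L[3][0]=1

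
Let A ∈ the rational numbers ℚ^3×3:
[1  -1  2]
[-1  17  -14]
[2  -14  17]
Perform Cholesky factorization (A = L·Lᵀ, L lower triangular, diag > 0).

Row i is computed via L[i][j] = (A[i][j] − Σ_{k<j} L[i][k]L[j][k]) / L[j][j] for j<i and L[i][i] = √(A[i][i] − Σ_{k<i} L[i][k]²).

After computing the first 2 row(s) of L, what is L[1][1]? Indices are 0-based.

L[1][1] = 4

Step 1: L[0][0] = √(1) = 1.
  L[1][0] = (-1) / L[0][0] = -1.
Step 2: L[1][1] = √(16) = 4.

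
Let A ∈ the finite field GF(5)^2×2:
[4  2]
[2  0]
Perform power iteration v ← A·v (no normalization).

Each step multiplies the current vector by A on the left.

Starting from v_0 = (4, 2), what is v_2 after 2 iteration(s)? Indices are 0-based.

v_2 = (1, 0)

v_0 = (4, 2).
v_1 = A·v_0 = (0, 3).
v_2 = A·v_1 = (1, 0).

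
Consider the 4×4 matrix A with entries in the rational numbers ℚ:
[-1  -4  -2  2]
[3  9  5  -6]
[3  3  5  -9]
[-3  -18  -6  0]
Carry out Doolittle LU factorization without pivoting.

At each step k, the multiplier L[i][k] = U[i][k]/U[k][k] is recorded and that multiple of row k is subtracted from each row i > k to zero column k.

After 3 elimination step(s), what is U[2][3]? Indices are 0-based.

[col 0] pivot -1
  R1 -= -3*R0 → (0, -3, -1, 0)  (L[1][0] := -3)
  R2 -= -3*R0 → (0, -9, -1, -3)  (L[2][0] := -3)
  R3 -= 3*R0 → (0, -6, 0, -6)  (L[3][0] := 3)
[col 1] pivot -3
  R2 -= 3*R1 → (0, 0, 2, -3)  (L[2][1] := 3)
  R3 -= 2*R1 → (0, 0, 2, -6)  (L[3][1] := 2)
[col 2] pivot 2
  R3 -= 1*R2 → (0, 0, 0, -3)  (L[3][2] := 1)

U[2][3] = -3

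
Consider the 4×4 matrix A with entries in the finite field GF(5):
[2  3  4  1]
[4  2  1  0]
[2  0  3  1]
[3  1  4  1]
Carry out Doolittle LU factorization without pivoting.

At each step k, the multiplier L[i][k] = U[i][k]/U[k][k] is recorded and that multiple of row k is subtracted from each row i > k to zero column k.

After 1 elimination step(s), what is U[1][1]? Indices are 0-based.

[col 0] pivot 2
  R1 -= 2*R0 → (0, 1, 3, 3)  (L[1][0] := 2)
  R2 -= 1*R0 → (0, 2, 4, 0)  (L[2][0] := 1)
  R3 -= 4*R0 → (0, 4, 3, 2)  (L[3][0] := 4)

U[1][1] = 1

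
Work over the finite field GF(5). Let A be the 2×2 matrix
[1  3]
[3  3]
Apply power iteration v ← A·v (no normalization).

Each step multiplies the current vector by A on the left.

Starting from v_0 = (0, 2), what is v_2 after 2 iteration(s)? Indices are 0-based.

v_0 = (0, 2).
v_1 = A·v_0 = (1, 1).
v_2 = A·v_1 = (4, 1).

v_2 = (4, 1)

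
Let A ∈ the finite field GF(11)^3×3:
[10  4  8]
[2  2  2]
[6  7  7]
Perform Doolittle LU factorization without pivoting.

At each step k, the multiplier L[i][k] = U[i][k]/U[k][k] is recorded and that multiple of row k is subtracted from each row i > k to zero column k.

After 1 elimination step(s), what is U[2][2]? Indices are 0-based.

[col 0] pivot 10
  R1 -= 9*R0 → (0, 10, 7)  (L[1][0] := 9)
  R2 -= 5*R0 → (0, 9, 0)  (L[2][0] := 5)

U[2][2] = 0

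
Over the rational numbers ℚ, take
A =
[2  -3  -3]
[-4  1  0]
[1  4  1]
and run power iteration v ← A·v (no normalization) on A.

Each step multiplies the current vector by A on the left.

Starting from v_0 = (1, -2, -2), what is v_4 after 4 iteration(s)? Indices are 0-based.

v_4 = (2422, -1910, -1221)

v_0 = (1, -2, -2).
v_1 = A·v_0 = (14, -6, -9).
v_2 = A·v_1 = (73, -62, -19).
v_3 = A·v_2 = (389, -354, -194).
v_4 = A·v_3 = (2422, -1910, -1221).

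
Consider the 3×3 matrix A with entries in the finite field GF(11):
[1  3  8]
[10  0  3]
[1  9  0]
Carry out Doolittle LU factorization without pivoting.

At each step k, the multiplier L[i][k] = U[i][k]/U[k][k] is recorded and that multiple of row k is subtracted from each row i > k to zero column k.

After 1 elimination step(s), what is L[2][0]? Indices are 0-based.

k=0: U[0][0]=1
  eliminate (1,0): mult=10, new row 1: (0, 3, 0); set L[1][0]=10
  eliminate (2,0): mult=1, new row 2: (0, 6, 3); set L[2][0]=1

L[2][0] = 1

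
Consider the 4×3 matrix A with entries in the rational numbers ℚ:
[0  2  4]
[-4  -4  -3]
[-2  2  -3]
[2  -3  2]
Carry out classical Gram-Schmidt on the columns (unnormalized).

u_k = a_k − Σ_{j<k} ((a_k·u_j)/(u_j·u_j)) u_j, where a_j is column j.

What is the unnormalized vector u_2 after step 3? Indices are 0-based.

u_2 = (242/63, 19/21, -86/63, 4/9)

Step 1: u_0 = a_0 = (0, -4, -2, 2).
Step 2: u_1 = a_1 − (1/4)·u_0 = (2, -3, 5/2, -7/2).
Step 3: u_2 = a_2 − (11/12)·u_0 − (5/63)·u_1 = (242/63, 19/21, -86/63, 4/9).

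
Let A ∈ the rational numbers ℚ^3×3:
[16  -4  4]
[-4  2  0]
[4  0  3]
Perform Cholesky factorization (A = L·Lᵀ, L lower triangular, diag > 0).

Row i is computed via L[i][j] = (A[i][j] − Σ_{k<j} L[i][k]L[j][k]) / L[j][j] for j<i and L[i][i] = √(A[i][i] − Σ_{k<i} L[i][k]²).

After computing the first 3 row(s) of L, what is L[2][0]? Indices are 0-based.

L[2][0] = 1

Step 1: L[0][0] = √(16) = 4.
  L[1][0] = (-4) / L[0][0] = -1.
Step 2: L[1][1] = √(1) = 1.
  L[2][0] = (4) / L[0][0] = 1.
  L[2][1] = (1) / L[1][1] = 1.
Step 3: L[2][2] = √(1) = 1.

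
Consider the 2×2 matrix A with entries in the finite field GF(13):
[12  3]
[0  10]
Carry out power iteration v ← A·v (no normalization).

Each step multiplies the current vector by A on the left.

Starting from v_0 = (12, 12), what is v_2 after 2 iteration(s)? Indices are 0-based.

v_2 = (11, 4)

v_0 = (12, 12).
v_1 = A·v_0 = (11, 3).
v_2 = A·v_1 = (11, 4).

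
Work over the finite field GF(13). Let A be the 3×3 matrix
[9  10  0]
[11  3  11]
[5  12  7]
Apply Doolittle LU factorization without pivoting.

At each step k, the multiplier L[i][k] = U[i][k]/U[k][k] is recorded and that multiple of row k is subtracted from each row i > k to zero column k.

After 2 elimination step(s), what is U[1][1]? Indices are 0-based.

U[1][1] = 11

k=0: U[0][0]=9
  eliminate (1,0): mult=7, new row 1: (0, 11, 11); set L[1][0]=7
  eliminate (2,0): mult=2, new row 2: (0, 5, 7); set L[2][0]=2
k=1: U[1][1]=11
  eliminate (2,1): mult=4, new row 2: (0, 0, 2); set L[2][1]=4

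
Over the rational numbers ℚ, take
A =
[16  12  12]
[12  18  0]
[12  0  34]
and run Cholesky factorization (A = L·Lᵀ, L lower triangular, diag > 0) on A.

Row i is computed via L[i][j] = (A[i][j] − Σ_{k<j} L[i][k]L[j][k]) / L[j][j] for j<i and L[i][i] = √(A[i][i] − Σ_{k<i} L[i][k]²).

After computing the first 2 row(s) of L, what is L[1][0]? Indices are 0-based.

L[1][0] = 3

Step 1: L[0][0] = √(16) = 4.
  L[1][0] = (12) / L[0][0] = 3.
Step 2: L[1][1] = √(9) = 3.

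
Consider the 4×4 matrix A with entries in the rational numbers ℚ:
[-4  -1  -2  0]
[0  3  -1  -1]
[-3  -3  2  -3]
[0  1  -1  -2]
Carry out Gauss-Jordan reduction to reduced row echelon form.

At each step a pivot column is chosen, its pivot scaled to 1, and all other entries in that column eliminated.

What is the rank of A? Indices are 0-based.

step 1: normalize row 0 (÷-4) = (1, 1/4, 1/2, 0)
  row 2: subtract -3×row0 = (0, -9/4, 7/2, -3)
step 2: normalize row 1 (÷3) = (0, 1, -1/3, -1/3)
  row 0: subtract 1/4×row1 = (1, 0, 7/12, 1/12)
  row 2: subtract -9/4×row1 = (0, 0, 11/4, -15/4)
  row 3: subtract 1×row1 = (0, 0, -2/3, -5/3)
step 3: normalize row 2 (÷11/4) = (0, 0, 1, -15/11)
  row 0: subtract 7/12×row2 = (1, 0, 0, 29/33)
  row 1: subtract -1/3×row2 = (0, 1, 0, -26/33)
  row 3: subtract -2/3×row2 = (0, 0, 0, -85/33)
step 4: normalize row 3 (÷-85/33) = (0, 0, 0, 1)
  row 0: subtract 29/33×row3 = (1, 0, 0, 0)
  row 1: subtract -26/33×row3 = (0, 1, 0, 0)
  row 2: subtract -15/11×row3 = (0, 0, 1, 0)

rank = 4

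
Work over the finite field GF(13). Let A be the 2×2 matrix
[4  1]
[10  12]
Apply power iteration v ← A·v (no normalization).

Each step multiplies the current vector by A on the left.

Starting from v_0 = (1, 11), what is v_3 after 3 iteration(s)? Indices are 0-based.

v_0 = (1, 11).
v_1 = A·v_0 = (2, 12).
v_2 = A·v_1 = (7, 8).
v_3 = A·v_2 = (10, 10).

v_3 = (10, 10)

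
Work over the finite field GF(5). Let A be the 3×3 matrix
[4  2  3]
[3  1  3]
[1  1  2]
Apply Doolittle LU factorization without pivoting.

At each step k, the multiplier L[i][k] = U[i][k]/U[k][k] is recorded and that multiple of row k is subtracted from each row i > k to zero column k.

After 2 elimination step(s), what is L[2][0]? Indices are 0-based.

Step 1: pivot at (0,0) is 4.
  row1 ← row1 − (2)·row0  ⇒  L[1][0]=2, U row1=(0, 2, 2)
  row2 ← row2 − (4)·row0  ⇒  L[2][0]=4, U row2=(0, 3, 0)
Step 2: pivot at (1,1) is 2.
  row2 ← row2 − (4)·row1  ⇒  L[2][1]=4, U row2=(0, 0, 2)

L[2][0] = 4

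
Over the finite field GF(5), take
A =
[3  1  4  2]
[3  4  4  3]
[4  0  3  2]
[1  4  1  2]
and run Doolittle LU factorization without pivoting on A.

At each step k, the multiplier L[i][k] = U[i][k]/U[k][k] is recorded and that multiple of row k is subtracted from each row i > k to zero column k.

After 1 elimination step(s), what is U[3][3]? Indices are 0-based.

U[3][3] = 3

[col 0] pivot 3
  R1 -= 1*R0 → (0, 3, 0, 1)  (L[1][0] := 1)
  R2 -= 3*R0 → (0, 2, 1, 1)  (L[2][0] := 3)
  R3 -= 2*R0 → (0, 2, 3, 3)  (L[3][0] := 2)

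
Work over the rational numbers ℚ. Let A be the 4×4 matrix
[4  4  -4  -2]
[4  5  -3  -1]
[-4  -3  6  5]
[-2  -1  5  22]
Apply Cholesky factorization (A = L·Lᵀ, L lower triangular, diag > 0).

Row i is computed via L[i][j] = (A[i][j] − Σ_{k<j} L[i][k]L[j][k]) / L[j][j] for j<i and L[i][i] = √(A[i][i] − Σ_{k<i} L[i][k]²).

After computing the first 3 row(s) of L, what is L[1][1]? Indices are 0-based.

L[1][1] = 1

Step 1: L[0][0] = √(4) = 2.
  L[1][0] = (4) / L[0][0] = 2.
Step 2: L[1][1] = √(1) = 1.
  L[2][0] = (-4) / L[0][0] = -2.
  L[2][1] = (1) / L[1][1] = 1.
Step 3: L[2][2] = √(1) = 1.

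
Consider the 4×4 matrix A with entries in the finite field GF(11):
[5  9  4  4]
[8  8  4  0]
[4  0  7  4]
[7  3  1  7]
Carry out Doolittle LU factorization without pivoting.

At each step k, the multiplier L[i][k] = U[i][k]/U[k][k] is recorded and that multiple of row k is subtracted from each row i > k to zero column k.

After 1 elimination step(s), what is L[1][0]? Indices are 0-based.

L[1][0] = 6

Step 1: pivot at (0,0) is 5.
  row1 ← row1 − (6)·row0  ⇒  L[1][0]=6, U row1=(0, 9, 2, 9)
  row2 ← row2 − (3)·row0  ⇒  L[2][0]=3, U row2=(0, 6, 6, 3)
  row3 ← row3 − (8)·row0  ⇒  L[3][0]=8, U row3=(0, 8, 2, 8)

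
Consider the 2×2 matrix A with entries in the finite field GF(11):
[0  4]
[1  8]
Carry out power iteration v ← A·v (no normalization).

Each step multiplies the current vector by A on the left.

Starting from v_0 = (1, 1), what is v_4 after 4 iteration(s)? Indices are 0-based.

v_0 = (1, 1).
v_1 = A·v_0 = (4, 9).
v_2 = A·v_1 = (3, 10).
v_3 = A·v_2 = (7, 6).
v_4 = A·v_3 = (2, 0).

v_4 = (2, 0)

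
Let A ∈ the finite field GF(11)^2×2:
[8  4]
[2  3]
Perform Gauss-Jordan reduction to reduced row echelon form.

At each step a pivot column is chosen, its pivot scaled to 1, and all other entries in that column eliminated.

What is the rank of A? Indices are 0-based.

rank = 2

pivot(0,0)=8: scale R0 → (1, 6)
  clear (1,0): R1 −= (2)R0 → (0, 2)
pivot(1,1)=2: scale R1 → (0, 1)
  clear (0,1): R0 −= (6)R1 → (1, 0)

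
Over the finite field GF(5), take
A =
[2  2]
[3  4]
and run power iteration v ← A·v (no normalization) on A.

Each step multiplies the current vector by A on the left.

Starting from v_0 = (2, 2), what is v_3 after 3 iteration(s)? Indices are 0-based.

v_3 = (3, 2)

v_0 = (2, 2).
v_1 = A·v_0 = (3, 4).
v_2 = A·v_1 = (4, 0).
v_3 = A·v_2 = (3, 2).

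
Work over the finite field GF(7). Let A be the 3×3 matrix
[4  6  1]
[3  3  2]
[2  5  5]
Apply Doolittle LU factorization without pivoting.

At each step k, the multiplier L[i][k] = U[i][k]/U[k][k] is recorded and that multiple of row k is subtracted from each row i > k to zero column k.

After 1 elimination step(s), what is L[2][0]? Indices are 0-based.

Step 1: pivot at (0,0) is 4.
  row1 ← row1 − (6)·row0  ⇒  L[1][0]=6, U row1=(0, 2, 3)
  row2 ← row2 − (4)·row0  ⇒  L[2][0]=4, U row2=(0, 2, 1)

L[2][0] = 4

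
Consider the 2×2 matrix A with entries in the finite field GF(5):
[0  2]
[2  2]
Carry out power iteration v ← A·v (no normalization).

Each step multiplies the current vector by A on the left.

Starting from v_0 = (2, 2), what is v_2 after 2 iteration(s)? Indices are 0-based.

v_0 = (2, 2).
v_1 = A·v_0 = (4, 3).
v_2 = A·v_1 = (1, 4).

v_2 = (1, 4)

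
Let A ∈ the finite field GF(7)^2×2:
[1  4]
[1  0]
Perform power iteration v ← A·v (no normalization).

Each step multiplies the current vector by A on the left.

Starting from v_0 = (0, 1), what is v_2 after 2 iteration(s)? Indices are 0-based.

v_0 = (0, 1).
v_1 = A·v_0 = (4, 0).
v_2 = A·v_1 = (4, 4).

v_2 = (4, 4)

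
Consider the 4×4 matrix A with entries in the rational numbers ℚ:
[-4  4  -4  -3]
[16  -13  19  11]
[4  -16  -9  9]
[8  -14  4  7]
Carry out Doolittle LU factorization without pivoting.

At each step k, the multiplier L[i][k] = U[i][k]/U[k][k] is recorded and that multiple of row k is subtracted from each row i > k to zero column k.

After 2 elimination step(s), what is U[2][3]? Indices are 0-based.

k=0: U[0][0]=-4
  eliminate (1,0): mult=-4, new row 1: (0, 3, 3, -1); set L[1][0]=-4
  eliminate (2,0): mult=-1, new row 2: (0, -12, -13, 6); set L[2][0]=-1
  eliminate (3,0): mult=-2, new row 3: (0, -6, -4, 1); set L[3][0]=-2
k=1: U[1][1]=3
  eliminate (2,1): mult=-4, new row 2: (0, 0, -1, 2); set L[2][1]=-4
  eliminate (3,1): mult=-2, new row 3: (0, 0, 2, -1); set L[3][1]=-2

U[2][3] = 2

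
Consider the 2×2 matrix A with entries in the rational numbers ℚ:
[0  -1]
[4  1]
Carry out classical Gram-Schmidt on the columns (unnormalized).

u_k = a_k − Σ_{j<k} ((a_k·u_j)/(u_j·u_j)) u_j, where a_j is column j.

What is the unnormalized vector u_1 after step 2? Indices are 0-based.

Step 1: u_0 = a_0 = (0, 4).
Step 2: u_1 = a_1 − (1/4)·u_0 = (-1, 0).

u_1 = (-1, 0)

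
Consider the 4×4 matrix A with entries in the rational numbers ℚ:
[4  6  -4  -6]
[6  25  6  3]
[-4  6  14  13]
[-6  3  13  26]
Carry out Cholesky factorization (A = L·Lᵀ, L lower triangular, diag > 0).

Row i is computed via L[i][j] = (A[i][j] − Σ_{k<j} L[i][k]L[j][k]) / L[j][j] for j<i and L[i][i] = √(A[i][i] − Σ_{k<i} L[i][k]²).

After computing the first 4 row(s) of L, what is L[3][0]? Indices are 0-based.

Step 1: L[0][0] = √(4) = 2.
  L[1][0] = (6) / L[0][0] = 3.
Step 2: L[1][1] = √(16) = 4.
  L[2][0] = (-4) / L[0][0] = -2.
  L[2][1] = (12) / L[1][1] = 3.
Step 3: L[2][2] = √(1) = 1.
  L[3][0] = (-6) / L[0][0] = -3.
  L[3][1] = (12) / L[1][1] = 3.
  L[3][2] = (-2) / L[2][2] = -2.
Step 4: L[3][3] = √(4) = 2.

L[3][0] = -3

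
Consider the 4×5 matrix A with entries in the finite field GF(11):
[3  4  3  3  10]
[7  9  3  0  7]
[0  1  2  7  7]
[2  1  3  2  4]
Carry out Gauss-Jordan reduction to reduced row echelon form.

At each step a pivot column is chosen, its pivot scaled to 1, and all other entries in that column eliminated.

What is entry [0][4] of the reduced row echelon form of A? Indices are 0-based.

pivot(0,0)=3: scale R0 → (1, 5, 1, 1, 7)
  clear (1,0): R1 −= (7)R0 → (0, 7, 7, 4, 2)
  clear (3,0): R3 −= (2)R0 → (0, 2, 1, 0, 1)
pivot(1,1)=7: scale R1 → (0, 1, 1, 10, 5)
  clear (0,1): R0 −= (5)R1 → (1, 0, 7, 6, 4)
  clear (2,1): R2 −= (1)R1 → (0, 0, 1, 8, 2)
  clear (3,1): R3 −= (2)R1 → (0, 0, 10, 2, 2)
pivot(2,2)=1: scale R2 → (0, 0, 1, 8, 2)
  clear (0,2): R0 −= (7)R2 → (1, 0, 0, 5, 1)
  clear (1,2): R1 −= (1)R2 → (0, 1, 0, 2, 3)
  clear (3,2): R3 −= (10)R2 → (0, 0, 0, 10, 4)
pivot(3,3)=10: scale R3 → (0, 0, 0, 1, 7)
  clear (0,3): R0 −= (5)R3 → (1, 0, 0, 0, 10)
  clear (1,3): R1 −= (2)R3 → (0, 1, 0, 0, 0)
  clear (2,3): R2 −= (8)R3 → (0, 0, 1, 0, 1)

M[0][4] = 10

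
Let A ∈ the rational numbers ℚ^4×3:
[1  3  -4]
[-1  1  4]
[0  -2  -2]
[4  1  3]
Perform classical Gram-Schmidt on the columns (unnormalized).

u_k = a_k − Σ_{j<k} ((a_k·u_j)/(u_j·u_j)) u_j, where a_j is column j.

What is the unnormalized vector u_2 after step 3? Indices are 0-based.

u_2 = (-146/39, 58/13, -92/39, 80/39)

Step 1: u_0 = a_0 = (1, -1, 0, 4).
Step 2: u_1 = a_1 − (1/3)·u_0 = (8/3, 4/3, -2, -1/3).
Step 3: u_2 = a_2 − (2/9)·u_0 − (-7/39)·u_1 = (-146/39, 58/13, -92/39, 80/39).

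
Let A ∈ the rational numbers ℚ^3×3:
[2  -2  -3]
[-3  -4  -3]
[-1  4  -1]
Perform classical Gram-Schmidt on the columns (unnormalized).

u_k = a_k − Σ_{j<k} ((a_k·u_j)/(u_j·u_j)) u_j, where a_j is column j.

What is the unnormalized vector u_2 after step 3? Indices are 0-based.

u_2 = (-160/61, -60/61, -140/61)

Step 1: u_0 = a_0 = (2, -3, -1).
Step 2: u_1 = a_1 − (2/7)·u_0 = (-18/7, -22/7, 30/7).
Step 3: u_2 = a_2 − (2/7)·u_0 − (45/122)·u_1 = (-160/61, -60/61, -140/61).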